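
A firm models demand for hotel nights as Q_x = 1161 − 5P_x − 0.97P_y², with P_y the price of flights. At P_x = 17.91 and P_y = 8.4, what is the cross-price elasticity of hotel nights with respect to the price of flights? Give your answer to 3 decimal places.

At P_x = 17.91 and P_y = 8.4: Q_x = 1003.007.
∂Q_x/∂P_y = -1.94P_y = -1.94(8.4) = -16.2960.
ε = (∂Q_x/∂P_y)(P_y/Q_x) = -16.2960 × (8.4/1003.007) ≈ -0.136.

-0.136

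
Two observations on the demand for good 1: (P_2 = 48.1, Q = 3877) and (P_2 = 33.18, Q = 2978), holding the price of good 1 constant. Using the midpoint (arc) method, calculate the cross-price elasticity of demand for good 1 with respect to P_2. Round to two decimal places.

0.71

ΔQ_1 = 2978 − 3877 = -899; ΔP_2 = 33.18 − 48.1 = -14.92.
Midpoints: Q̄_1 = 3427.5, P̄_2 = 40.64.
ε = (ΔQ_1/Q̄_1)/(ΔP_2/P̄_2) = (-899/3427.5)/(-14.92/40.64) ≈ 0.71.
ε > 0: good 1 and good 2 are substitutes.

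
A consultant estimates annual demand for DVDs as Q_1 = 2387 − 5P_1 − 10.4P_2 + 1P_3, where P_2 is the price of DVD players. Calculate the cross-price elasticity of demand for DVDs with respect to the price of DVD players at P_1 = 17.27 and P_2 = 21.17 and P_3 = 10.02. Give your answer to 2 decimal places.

-0.11

At P_1 = 17.27 and P_2 = 21.17 and P_3 = 10.02: Q_1 = 2090.502.
∂Q_1/∂P_2 = -10.4.
ε = (∂Q_1/∂P_2)(P_2/Q_1) = -10.4 × (21.17/2090.502) ≈ -0.11.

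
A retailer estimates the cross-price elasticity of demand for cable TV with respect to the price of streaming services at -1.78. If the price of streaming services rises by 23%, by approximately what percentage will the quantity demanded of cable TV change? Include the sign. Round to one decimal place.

-40.9%

%ΔQ ≈ ε × %ΔP of streaming services = -1.78 × (23%) = -40.9%.
Demand for cable TV falls by about 40.9%.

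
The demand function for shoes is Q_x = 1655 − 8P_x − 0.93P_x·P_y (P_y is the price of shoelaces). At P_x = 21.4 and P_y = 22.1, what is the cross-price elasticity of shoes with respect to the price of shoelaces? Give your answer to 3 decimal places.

-0.421

At P_x = 21.4 and P_y = 22.1: Q_x = 1043.966.
∂Q_x/∂P_y = -0.93P_x = -0.93(21.4) = -19.9020.
ε = (∂Q_x/∂P_y)(P_y/Q_x) = -19.9020 × (22.1/1043.966) ≈ -0.421.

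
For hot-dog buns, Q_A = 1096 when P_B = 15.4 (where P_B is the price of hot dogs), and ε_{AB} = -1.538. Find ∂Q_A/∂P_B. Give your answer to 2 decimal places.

ε = (∂Q_A/∂P_B)·(P_B/Q_A) ⇒ ∂Q_A/∂P_B = ε·Q_A/P_B = -1.538 × 1096/15.4 ≈ -109.46.

-109.46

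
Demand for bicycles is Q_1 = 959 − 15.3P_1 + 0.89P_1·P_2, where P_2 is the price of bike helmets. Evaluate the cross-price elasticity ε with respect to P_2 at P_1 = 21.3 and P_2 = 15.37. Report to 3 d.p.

0.315

At P_1 = 21.3 and P_2 = 15.37: Q_1 = 924.479.
∂Q_1/∂P_2 = 0.89P_1 = 0.89(21.3) = 18.9570.
ε = (∂Q_1/∂P_2)(P_2/Q_1) = 18.9570 × (15.37/924.479) ≈ 0.315.
ε > 0: substitutes.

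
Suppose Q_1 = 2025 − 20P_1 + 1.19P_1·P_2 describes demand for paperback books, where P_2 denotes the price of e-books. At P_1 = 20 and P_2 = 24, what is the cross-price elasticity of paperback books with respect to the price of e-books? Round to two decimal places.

0.26

At P_1 = 20 and P_2 = 24: Q_1 = 2196.2.
∂Q_1/∂P_2 = 1.19P_1 = 1.19(20) = 23.8000.
ε = (∂Q_1/∂P_2)(P_2/Q_1) = 23.8000 × (24/2196.2) ≈ 0.26.
ε > 0: substitutes.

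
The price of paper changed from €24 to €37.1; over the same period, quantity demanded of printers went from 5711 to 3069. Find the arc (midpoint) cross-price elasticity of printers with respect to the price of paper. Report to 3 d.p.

-1.403

ΔQ_A = 3069 − 5711 = -2642; ΔP_B = 37.1 − 24 = 13.1.
Midpoints: Q̄_A = 4390.0, P̄_B = 30.55.
ε = (ΔQ_A/Q̄_A)/(ΔP_B/P̄_B) = (-2642/4390.0)/(13.1/30.55) ≈ -1.403.
ε < 0: printers and paper are complements.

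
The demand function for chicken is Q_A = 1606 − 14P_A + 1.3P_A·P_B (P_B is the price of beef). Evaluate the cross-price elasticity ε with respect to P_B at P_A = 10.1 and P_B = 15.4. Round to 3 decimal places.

0.121

At P_A = 10.1 and P_B = 15.4: Q_A = 1666.802.
∂Q_A/∂P_B = 1.3P_A = 1.3(10.1) = 13.1300.
ε = (∂Q_A/∂P_B)(P_B/Q_A) = 13.1300 × (15.4/1666.802) ≈ 0.121.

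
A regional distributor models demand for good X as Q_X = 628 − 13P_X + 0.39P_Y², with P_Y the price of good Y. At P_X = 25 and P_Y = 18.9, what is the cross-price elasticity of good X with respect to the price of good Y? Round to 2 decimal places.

At P_X = 25 and P_Y = 18.9: Q_X = 442.312.
∂Q_X/∂P_Y = 0.78P_Y = 0.78(18.9) = 14.7420.
ε = (∂Q_X/∂P_Y)(P_Y/Q_X) = 14.7420 × (18.9/442.312) ≈ 0.63.
ε > 0: substitutes.

0.63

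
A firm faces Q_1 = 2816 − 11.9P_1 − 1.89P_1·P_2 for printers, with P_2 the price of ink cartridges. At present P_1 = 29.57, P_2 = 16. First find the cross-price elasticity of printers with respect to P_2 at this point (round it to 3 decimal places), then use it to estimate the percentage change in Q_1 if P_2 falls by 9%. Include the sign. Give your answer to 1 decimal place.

5.1%

At P_1 = 29.57, P_2 = 16: Q_1 = 1569.920.
∂Q_1/∂P_2 = -1.89P_1 = -55.8873.
ε = (∂Q_1/∂P_2)(P_2/Q_1) = -55.8873 × 16/1569.920 ≈ -0.570.
%ΔQ_1 ≈ ε × %ΔP_2 = -0.570 × (-9%) = 5.1%.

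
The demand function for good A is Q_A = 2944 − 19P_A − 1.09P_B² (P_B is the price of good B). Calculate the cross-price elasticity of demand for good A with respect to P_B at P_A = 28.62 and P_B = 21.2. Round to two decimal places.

At P_A = 28.62 and P_B = 21.2: Q_A = 1910.330.
∂Q_A/∂P_B = -2.18P_B = -2.18(21.2) = -46.2160.
ε = (∂Q_A/∂P_B)(P_B/Q_A) = -46.2160 × (21.2/1910.330) ≈ -0.51.

-0.51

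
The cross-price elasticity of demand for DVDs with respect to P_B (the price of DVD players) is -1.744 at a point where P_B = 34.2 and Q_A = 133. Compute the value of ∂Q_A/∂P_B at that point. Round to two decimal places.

-6.78

ε = (∂Q_A/∂P_B)·(P_B/Q_A) ⇒ ∂Q_A/∂P_B = ε·Q_A/P_B = -1.744 × 133/34.2 ≈ -6.78.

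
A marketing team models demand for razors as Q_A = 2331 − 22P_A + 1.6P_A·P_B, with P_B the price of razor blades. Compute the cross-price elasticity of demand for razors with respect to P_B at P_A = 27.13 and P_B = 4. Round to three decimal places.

At P_A = 27.13 and P_B = 4: Q_A = 1907.772.
∂Q_A/∂P_B = 1.6P_A = 1.6(27.13) = 43.4080.
ε = (∂Q_A/∂P_B)(P_B/Q_A) = 43.4080 × (4/1907.772) ≈ 0.091.

0.091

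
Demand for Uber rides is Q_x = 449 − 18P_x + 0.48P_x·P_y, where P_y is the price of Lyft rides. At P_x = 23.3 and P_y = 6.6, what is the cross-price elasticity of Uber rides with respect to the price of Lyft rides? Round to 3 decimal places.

At P_x = 23.3 and P_y = 6.6: Q_x = 103.414.
∂Q_x/∂P_y = 0.48P_x = 0.48(23.3) = 11.1840.
ε = (∂Q_x/∂P_y)(P_y/Q_x) = 11.1840 × (6.6/103.414) ≈ 0.714.
ε > 0: substitutes.

0.714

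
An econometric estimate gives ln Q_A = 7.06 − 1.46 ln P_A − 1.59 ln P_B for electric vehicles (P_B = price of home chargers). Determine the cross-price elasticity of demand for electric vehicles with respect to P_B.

-1.59

In a log-linear (constant-elasticity) demand function, the coefficient on ln P_B is the cross-price elasticity.
ε = -1.59. Negative, so electric vehicles and home chargers are complements.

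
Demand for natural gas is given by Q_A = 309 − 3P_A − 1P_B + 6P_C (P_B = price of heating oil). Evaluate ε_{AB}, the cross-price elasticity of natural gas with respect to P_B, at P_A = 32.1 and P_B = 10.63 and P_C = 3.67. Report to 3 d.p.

At P_A = 32.1 and P_B = 10.63 and P_C = 3.67: Q_A = 224.09.
∂Q_A/∂P_B = -1.
ε = (∂Q_A/∂P_B)(P_B/Q_A) = -1 × (10.63/224.09) ≈ -0.047.

-0.047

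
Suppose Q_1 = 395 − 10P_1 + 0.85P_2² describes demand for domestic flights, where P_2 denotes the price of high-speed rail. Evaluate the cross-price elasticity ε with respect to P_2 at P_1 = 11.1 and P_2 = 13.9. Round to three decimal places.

0.733

At P_1 = 11.1 and P_2 = 13.9: Q_1 = 448.228.
∂Q_1/∂P_2 = 1.7P_2 = 1.7(13.9) = 23.6300.
ε = (∂Q_1/∂P_2)(P_2/Q_1) = 23.6300 × (13.9/448.228) ≈ 0.733.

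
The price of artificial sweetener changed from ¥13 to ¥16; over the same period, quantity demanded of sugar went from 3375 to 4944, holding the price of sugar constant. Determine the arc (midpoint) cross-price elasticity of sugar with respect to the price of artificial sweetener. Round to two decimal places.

1.82

ΔQ_A = 4944 − 3375 = 1569; ΔP_B = 16 − 13 = 3.
Midpoints: Q̄_A = 4159.5, P̄_B = 14.50.
ε = (ΔQ_A/Q̄_A)/(ΔP_B/P̄_B) = (1569/4159.5)/(3/14.50) ≈ 1.82.
ε > 0: sugar and artificial sweetener are substitutes.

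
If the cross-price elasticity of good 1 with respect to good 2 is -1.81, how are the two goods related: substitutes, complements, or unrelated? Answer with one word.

ε = -1.81 < 0, so a higher price of good 2 lowers demand for good 1: complements.

complements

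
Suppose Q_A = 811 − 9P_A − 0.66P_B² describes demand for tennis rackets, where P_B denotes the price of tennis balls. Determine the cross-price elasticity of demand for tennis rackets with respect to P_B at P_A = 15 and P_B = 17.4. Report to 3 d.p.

At P_A = 15 and P_B = 17.4: Q_A = 476.178.
∂Q_A/∂P_B = -1.32P_B = -1.32(17.4) = -22.9680.
ε = (∂Q_A/∂P_B)(P_B/Q_A) = -22.9680 × (17.4/476.178) ≈ -0.839.

-0.839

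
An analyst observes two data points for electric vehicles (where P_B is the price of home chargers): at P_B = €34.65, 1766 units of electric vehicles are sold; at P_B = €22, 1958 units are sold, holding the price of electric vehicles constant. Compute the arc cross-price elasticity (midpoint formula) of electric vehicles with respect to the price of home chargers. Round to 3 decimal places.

-0.231

ΔQ_A = 1958 − 1766 = 192; ΔP_B = 22 − 34.65 = -12.65.
Midpoints: Q̄_A = 1862.0, P̄_B = 28.32.
ε = (ΔQ_A/Q̄_A)/(ΔP_B/P̄_B) = (192/1862.0)/(-12.65/28.32) ≈ -0.231.
ε < 0: electric vehicles and home chargers are complements.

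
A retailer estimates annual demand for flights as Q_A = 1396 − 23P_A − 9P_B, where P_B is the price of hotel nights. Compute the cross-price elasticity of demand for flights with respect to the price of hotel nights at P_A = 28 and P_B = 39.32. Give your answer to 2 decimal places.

-0.89

At P_A = 28 and P_B = 39.32: Q_A = 398.12.
∂Q_A/∂P_B = -9.
ε = (∂Q_A/∂P_B)(P_B/Q_A) = -9 × (39.32/398.12) ≈ -0.89.
Since ε < 0, flights and hotel nights are complements.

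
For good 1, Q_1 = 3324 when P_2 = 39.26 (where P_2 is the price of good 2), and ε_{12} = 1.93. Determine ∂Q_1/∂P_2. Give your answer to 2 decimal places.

163.41

ε = (∂Q_1/∂P_2)·(P_2/Q_1) ⇒ ∂Q_1/∂P_2 = ε·Q_1/P_2 = 1.93 × 3324/39.26 ≈ 163.41.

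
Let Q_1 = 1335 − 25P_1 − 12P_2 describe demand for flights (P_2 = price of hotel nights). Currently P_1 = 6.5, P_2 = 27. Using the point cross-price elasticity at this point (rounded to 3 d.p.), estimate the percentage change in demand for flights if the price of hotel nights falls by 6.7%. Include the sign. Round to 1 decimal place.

2.6%

At P_1 = 6.5, P_2 = 27: Q_1 = 848.5.
∂Q_1/∂P_2 = -12.
ε = (∂Q_1/∂P_2)(P_2/Q_1) = -12.0000 × 27/848.5 ≈ -0.382.
%ΔQ_1 ≈ ε × %ΔP_2 = -0.382 × (-6.7%) = 2.6%.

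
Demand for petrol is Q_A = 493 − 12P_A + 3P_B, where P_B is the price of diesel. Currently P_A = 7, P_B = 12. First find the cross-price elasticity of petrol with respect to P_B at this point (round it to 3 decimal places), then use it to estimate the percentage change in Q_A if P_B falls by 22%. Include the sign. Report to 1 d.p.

At P_A = 7, P_B = 12: Q_A = 445.
∂Q_A/∂P_B = 3.
ε = (∂Q_A/∂P_B)(P_B/Q_A) = 3.0000 × 12/445 ≈ 0.081.
%ΔQ_A ≈ ε × %ΔP_B = 0.081 × (-22%) = -1.8%.

-1.8%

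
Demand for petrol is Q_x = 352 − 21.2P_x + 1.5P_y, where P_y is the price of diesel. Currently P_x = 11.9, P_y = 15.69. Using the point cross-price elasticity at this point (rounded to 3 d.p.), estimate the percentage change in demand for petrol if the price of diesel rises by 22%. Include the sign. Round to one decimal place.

At P_x = 11.9, P_y = 15.69: Q_x = 123.255.
∂Q_x/∂P_y = 1.5.
ε = (∂Q_x/∂P_y)(P_y/Q_x) = 1.5000 × 15.69/123.255 ≈ 0.191.
%ΔQ_x ≈ ε × %ΔP_y = 0.191 × (22%) = 4.2%.

4.2%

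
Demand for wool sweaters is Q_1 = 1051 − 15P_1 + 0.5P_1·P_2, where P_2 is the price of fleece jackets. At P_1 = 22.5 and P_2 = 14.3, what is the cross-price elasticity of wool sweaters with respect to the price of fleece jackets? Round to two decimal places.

0.18

At P_1 = 22.5 and P_2 = 14.3: Q_1 = 874.375.
∂Q_1/∂P_2 = 0.5P_1 = 0.5(22.5) = 11.2500.
ε = (∂Q_1/∂P_2)(P_2/Q_1) = 11.2500 × (14.3/874.375) ≈ 0.18.
ε > 0: substitutes.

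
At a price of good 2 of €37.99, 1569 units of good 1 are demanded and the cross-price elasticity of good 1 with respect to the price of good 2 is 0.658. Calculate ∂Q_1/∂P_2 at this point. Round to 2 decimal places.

ε = (∂Q_1/∂P_2)·(P_2/Q_1) ⇒ ∂Q_1/∂P_2 = ε·Q_1/P_2 = 0.658 × 1569/37.99 ≈ 27.18.

27.18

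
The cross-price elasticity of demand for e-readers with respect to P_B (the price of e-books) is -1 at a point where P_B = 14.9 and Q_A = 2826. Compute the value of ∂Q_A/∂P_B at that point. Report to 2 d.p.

-189.66

ε = (∂Q_A/∂P_B)·(P_B/Q_A) ⇒ ∂Q_A/∂P_B = ε·Q_A/P_B = -1 × 2826/14.9 ≈ -189.66.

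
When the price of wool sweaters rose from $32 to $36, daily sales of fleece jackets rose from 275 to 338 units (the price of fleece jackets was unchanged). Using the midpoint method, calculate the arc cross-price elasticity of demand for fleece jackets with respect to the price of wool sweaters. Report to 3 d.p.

ΔQ_A = 338 − 275 = 63; ΔP_B = 36 − 32 = 4.
Midpoints: Q̄_A = 306.5, P̄_B = 34.00.
ε = (ΔQ_A/Q̄_A)/(ΔP_B/P̄_B) = (63/306.5)/(4/34.00) ≈ 1.747.
ε > 0: fleece jackets and wool sweaters are substitutes.

1.747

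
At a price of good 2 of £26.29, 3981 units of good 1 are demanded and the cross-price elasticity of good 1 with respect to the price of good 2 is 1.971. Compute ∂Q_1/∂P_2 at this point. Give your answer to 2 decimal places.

298.46

ε = (∂Q_1/∂P_2)·(P_2/Q_1) ⇒ ∂Q_1/∂P_2 = ε·Q_1/P_2 = 1.971 × 3981/26.29 ≈ 298.46.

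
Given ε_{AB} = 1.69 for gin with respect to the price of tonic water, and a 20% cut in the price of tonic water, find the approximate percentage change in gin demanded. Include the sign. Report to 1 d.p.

%ΔQ ≈ ε × %ΔP of tonic water = 1.69 × (-20%) = -33.8%.
Demand for gin falls by about 33.8%.

-33.8%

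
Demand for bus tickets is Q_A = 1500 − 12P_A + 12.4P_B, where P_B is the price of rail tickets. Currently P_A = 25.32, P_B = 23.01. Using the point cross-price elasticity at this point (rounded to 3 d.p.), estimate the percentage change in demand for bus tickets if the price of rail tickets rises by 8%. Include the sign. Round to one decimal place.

1.5%

At P_A = 25.32, P_B = 23.01: Q_A = 1481.484.
∂Q_A/∂P_B = 12.4.
ε = (∂Q_A/∂P_B)(P_B/Q_A) = 12.4000 × 23.01/1481.484 ≈ 0.193.
%ΔQ_A ≈ ε × %ΔP_B = 0.193 × (8%) = 1.5%.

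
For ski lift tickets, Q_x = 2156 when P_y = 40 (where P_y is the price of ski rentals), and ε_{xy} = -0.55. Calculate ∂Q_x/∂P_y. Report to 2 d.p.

-29.65

ε = (∂Q_x/∂P_y)·(P_y/Q_x) ⇒ ∂Q_x/∂P_y = ε·Q_x/P_y = -0.55 × 2156/40 ≈ -29.65.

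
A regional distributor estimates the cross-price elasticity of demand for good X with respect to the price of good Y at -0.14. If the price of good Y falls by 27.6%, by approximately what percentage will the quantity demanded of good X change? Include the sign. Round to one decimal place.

%ΔQ ≈ ε × %ΔP of good Y = -0.14 × (-27.6%) = 3.9%.

3.9%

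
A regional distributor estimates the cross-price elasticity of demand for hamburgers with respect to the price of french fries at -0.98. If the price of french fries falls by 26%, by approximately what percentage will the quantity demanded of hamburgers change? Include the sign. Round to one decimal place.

25.5%

%ΔQ ≈ ε × %ΔP of french fries = -0.98 × (-26%) = 25.5%.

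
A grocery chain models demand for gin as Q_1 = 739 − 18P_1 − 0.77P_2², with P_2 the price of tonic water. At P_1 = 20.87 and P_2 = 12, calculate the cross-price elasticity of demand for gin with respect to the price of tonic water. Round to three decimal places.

At P_1 = 20.87 and P_2 = 12: Q_1 = 252.46.
∂Q_1/∂P_2 = -1.54P_2 = -1.54(12) = -18.4800.
ε = (∂Q_1/∂P_2)(P_2/Q_1) = -18.4800 × (12/252.46) ≈ -0.878.

-0.878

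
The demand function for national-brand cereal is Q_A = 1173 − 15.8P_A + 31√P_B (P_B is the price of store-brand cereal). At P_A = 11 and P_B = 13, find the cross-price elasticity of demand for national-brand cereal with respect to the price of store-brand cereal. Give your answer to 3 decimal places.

At P_A = 11 and P_B = 13: Q_A = 1110.972.
∂Q_A/∂P_B = 31/(2√P_B) = 31/(2√13) = 4.2989.
ε = (∂Q_A/∂P_B)(P_B/Q_A) = 4.2989 × (13/1110.972) ≈ 0.050.
ε > 0: substitutes.

0.050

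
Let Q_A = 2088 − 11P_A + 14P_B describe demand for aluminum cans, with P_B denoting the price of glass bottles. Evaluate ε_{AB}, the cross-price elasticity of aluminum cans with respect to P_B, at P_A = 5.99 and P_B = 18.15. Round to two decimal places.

0.11

At P_A = 5.99 and P_B = 18.15: Q_A = 2276.21.
∂Q_A/∂P_B = 14.
ε = (∂Q_A/∂P_B)(P_B/Q_A) = 14 × (18.15/2276.21) ≈ 0.11.
Since ε > 0, aluminum cans and glass bottles are substitutes.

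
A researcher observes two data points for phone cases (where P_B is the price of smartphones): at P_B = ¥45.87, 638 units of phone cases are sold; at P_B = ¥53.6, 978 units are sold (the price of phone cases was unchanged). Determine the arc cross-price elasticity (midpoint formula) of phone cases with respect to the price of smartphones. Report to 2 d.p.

ΔQ_A = 978 − 638 = 340; ΔP_B = 53.6 − 45.87 = 7.73.
Midpoints: Q̄_A = 808.0, P̄_B = 49.73.
ε = (ΔQ_A/Q̄_A)/(ΔP_B/P̄_B) = (340/808.0)/(7.73/49.73) ≈ 2.71.
ε > 0: phone cases and smartphones are substitutes.

2.71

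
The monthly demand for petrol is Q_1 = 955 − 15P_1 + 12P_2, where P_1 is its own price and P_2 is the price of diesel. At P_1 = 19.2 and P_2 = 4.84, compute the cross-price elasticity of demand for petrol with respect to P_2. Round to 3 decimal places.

At P_1 = 19.2 and P_2 = 4.84: Q_1 = 725.08.
∂Q_1/∂P_2 = 12.
ε = (∂Q_1/∂P_2)(P_2/Q_1) = 12 × (4.84/725.08) ≈ 0.080.
Since ε > 0, petrol and diesel are substitutes.

0.080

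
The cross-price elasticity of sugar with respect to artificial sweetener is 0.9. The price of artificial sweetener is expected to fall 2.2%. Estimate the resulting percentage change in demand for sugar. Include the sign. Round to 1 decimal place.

%ΔQ ≈ ε × %ΔP of artificial sweetener = 0.9 × (-2.2%) = -2.0%.

-2.0%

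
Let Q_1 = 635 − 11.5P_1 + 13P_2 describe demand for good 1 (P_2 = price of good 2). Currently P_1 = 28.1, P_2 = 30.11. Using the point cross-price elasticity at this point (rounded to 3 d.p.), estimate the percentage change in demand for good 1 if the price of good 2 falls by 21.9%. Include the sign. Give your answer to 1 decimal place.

-12.2%

At P_1 = 28.1, P_2 = 30.11: Q_1 = 703.28.
∂Q_1/∂P_2 = 13.
ε = (∂Q_1/∂P_2)(P_2/Q_1) = 13.0000 × 30.11/703.28 ≈ 0.557.
%ΔQ_1 ≈ ε × %ΔP_2 = 0.557 × (-21.9%) = -12.2%.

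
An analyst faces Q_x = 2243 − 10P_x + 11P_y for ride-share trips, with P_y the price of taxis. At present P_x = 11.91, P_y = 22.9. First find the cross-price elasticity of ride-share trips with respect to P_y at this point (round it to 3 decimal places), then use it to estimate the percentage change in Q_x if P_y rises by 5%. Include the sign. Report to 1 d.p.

0.5%

At P_x = 11.91, P_y = 22.9: Q_x = 2375.8.
∂Q_x/∂P_y = 11.
ε = (∂Q_x/∂P_y)(P_y/Q_x) = 11.0000 × 22.9/2375.8 ≈ 0.106.
%ΔQ_x ≈ ε × %ΔP_y = 0.106 × (5%) = 0.5%.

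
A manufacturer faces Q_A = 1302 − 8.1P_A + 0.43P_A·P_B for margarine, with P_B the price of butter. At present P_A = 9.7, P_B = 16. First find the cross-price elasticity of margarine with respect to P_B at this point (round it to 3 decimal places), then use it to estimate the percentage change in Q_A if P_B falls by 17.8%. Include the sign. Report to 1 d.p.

At P_A = 9.7, P_B = 16: Q_A = 1290.166.
∂Q_A/∂P_B = 0.43P_A = 4.1710.
ε = (∂Q_A/∂P_B)(P_B/Q_A) = 4.1710 × 16/1290.166 ≈ 0.052.
%ΔQ_A ≈ ε × %ΔP_B = 0.052 × (-17.8%) = -0.9%.

-0.9%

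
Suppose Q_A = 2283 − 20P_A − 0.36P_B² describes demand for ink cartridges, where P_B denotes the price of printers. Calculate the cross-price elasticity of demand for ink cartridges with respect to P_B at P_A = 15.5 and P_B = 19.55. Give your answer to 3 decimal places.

At P_A = 15.5 and P_B = 19.55: Q_A = 1835.407.
∂Q_A/∂P_B = -0.72P_B = -0.72(19.55) = -14.0760.
ε = (∂Q_A/∂P_B)(P_B/Q_A) = -14.0760 × (19.55/1835.407) ≈ -0.150.

-0.150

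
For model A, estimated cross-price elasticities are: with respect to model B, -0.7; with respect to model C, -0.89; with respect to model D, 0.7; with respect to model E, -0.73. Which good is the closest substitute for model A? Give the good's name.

model D

Substitutes have ε > 0. Among the positive values, 0.7 (model D) is largest.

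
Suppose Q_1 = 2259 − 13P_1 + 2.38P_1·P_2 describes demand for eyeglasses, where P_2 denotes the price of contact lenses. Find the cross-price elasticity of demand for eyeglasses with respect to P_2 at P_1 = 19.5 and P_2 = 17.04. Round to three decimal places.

At P_1 = 19.5 and P_2 = 17.04: Q_1 = 2796.326.
∂Q_1/∂P_2 = 2.38P_1 = 2.38(19.5) = 46.4100.
ε = (∂Q_1/∂P_2)(P_2/Q_1) = 46.4100 × (17.04/2796.326) ≈ 0.283.
ε > 0: substitutes.

0.283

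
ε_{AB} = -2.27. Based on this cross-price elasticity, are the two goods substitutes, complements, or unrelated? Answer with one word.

ε = -2.27 < 0, so a higher price of good B lowers demand for good A: complements.

complements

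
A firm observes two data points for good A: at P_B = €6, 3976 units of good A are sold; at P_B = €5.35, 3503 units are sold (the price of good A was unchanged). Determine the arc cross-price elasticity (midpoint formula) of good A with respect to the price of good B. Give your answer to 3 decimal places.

ΔQ_A = 3503 − 3976 = -473; ΔP_B = 5.35 − 6 = -0.65.
Midpoints: Q̄_A = 3739.5, P̄_B = 5.67.
ε = (ΔQ_A/Q̄_A)/(ΔP_B/P̄_B) = (-473/3739.5)/(-0.65/5.67) ≈ 1.104.
ε > 0: good A and good B are substitutes.

1.104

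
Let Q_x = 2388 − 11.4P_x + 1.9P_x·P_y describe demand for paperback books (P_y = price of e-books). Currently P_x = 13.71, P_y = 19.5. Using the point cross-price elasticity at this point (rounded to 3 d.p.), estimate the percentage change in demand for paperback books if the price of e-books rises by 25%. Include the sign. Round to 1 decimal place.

4.6%

At P_x = 13.71, P_y = 19.5: Q_x = 2739.662.
∂Q_x/∂P_y = 1.9P_x = 26.0490.
ε = (∂Q_x/∂P_y)(P_y/Q_x) = 26.0490 × 19.5/2739.662 ≈ 0.185.
%ΔQ_x ≈ ε × %ΔP_y = 0.185 × (25%) = 4.6%.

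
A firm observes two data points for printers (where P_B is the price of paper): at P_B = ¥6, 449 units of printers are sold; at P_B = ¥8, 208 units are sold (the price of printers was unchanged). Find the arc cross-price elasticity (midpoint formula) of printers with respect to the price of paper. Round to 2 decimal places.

ΔQ_A = 208 − 449 = -241; ΔP_B = 8 − 6 = 2.
Midpoints: Q̄_A = 328.5, P̄_B = 7.00.
ε = (ΔQ_A/Q̄_A)/(ΔP_B/P̄_B) = (-241/328.5)/(2/7.00) ≈ -2.57.

-2.57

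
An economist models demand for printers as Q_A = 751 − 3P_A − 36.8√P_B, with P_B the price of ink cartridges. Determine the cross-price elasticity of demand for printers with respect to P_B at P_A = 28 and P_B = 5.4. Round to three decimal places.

-0.074

At P_A = 28 and P_B = 5.4: Q_A = 581.485.
∂Q_A/∂P_B = -36.8/(2√P_B) = -36.8/(2√5.4) = -7.9181.
ε = (∂Q_A/∂P_B)(P_B/Q_A) = -7.9181 × (5.4/581.485) ≈ -0.074.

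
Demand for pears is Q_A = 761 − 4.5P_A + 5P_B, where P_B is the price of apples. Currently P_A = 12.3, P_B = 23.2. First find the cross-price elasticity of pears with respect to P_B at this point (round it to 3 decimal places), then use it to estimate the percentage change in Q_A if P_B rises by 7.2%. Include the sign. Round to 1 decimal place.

1.0%

At P_A = 12.3, P_B = 23.2: Q_A = 821.65.
∂Q_A/∂P_B = 5.
ε = (∂Q_A/∂P_B)(P_B/Q_A) = 5.0000 × 23.2/821.65 ≈ 0.141.
%ΔQ_A ≈ ε × %ΔP_B = 0.141 × (7.2%) = 1.0%.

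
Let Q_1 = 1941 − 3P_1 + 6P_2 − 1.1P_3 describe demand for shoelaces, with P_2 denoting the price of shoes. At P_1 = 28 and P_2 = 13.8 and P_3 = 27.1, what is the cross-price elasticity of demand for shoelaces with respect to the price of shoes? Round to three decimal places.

0.043

At P_1 = 28 and P_2 = 13.8 and P_3 = 27.1: Q_1 = 1909.99.
∂Q_1/∂P_2 = 6.
ε = (∂Q_1/∂P_2)(P_2/Q_1) = 6 × (13.8/1909.99) ≈ 0.043.
Since ε > 0, shoelaces and shoes are substitutes.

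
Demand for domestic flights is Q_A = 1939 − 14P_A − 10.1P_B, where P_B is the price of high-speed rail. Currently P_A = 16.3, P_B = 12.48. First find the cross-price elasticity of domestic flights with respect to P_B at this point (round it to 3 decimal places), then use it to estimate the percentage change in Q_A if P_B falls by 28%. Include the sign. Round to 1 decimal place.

2.2%

At P_A = 16.3, P_B = 12.48: Q_A = 1584.752.
∂Q_A/∂P_B = -10.1.
ε = (∂Q_A/∂P_B)(P_B/Q_A) = -10.1000 × 12.48/1584.752 ≈ -0.080.
%ΔQ_A ≈ ε × %ΔP_B = -0.080 × (-28%) = 2.2%.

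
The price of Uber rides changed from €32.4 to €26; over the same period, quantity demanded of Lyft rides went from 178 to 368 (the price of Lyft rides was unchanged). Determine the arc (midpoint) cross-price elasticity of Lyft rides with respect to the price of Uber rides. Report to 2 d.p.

ΔQ_A = 368 − 178 = 190; ΔP_B = 26 − 32.4 = -6.4.
Midpoints: Q̄_A = 273.0, P̄_B = 29.20.
ε = (ΔQ_A/Q̄_A)/(ΔP_B/P̄_B) = (190/273.0)/(-6.4/29.20) ≈ -3.18.

-3.18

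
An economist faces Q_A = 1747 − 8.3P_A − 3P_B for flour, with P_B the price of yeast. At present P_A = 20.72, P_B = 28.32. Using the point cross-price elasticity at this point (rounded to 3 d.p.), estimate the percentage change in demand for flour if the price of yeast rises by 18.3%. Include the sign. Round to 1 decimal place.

-1.0%

At P_A = 20.72, P_B = 28.32: Q_A = 1490.064.
∂Q_A/∂P_B = -3.
ε = (∂Q_A/∂P_B)(P_B/Q_A) = -3.0000 × 28.32/1490.064 ≈ -0.057.
%ΔQ_A ≈ ε × %ΔP_B = -0.057 × (18.3%) = -1.0%.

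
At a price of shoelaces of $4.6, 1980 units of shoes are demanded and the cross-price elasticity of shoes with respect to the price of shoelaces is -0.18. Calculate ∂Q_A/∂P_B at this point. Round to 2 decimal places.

ε = (∂Q_A/∂P_B)·(P_B/Q_A) ⇒ ∂Q_A/∂P_B = ε·Q_A/P_B = -0.18 × 1980/4.6 ≈ -77.48.

-77.48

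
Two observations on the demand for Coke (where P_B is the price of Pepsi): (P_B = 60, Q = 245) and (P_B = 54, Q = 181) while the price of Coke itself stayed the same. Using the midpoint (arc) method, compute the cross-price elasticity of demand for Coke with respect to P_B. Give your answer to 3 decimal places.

2.854

ΔQ_A = 181 − 245 = -64; ΔP_B = 54 − 60 = -6.
Midpoints: Q̄_A = 213.0, P̄_B = 57.00.
ε = (ΔQ_A/Q̄_A)/(ΔP_B/P̄_B) = (-64/213.0)/(-6/57.00) ≈ 2.854.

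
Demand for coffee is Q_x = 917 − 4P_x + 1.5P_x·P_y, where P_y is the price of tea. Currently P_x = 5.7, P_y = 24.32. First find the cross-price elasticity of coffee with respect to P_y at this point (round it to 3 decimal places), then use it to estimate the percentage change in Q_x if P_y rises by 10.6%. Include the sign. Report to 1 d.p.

2.0%

At P_x = 5.7, P_y = 24.32: Q_x = 1102.136.
∂Q_x/∂P_y = 1.5P_x = 8.5500.
ε = (∂Q_x/∂P_y)(P_y/Q_x) = 8.5500 × 24.32/1102.136 ≈ 0.189.
%ΔQ_x ≈ ε × %ΔP_y = 0.189 × (10.6%) = 2.0%.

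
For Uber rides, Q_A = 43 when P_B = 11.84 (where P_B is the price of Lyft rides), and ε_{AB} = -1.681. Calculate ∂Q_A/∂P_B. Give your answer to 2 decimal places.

-6.10

ε = (∂Q_A/∂P_B)·(P_B/Q_A) ⇒ ∂Q_A/∂P_B = ε·Q_A/P_B = -1.681 × 43/11.84 ≈ -6.10.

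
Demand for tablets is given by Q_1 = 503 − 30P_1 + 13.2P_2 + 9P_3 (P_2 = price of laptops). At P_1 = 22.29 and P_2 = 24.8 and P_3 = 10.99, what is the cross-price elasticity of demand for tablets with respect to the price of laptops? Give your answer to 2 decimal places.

At P_1 = 22.29 and P_2 = 24.8 and P_3 = 10.99: Q_1 = 260.57.
∂Q_1/∂P_2 = 13.2.
ε = (∂Q_1/∂P_2)(P_2/Q_1) = 13.2 × (24.8/260.57) ≈ 1.26.
Since ε > 0, tablets and laptops are substitutes.

1.26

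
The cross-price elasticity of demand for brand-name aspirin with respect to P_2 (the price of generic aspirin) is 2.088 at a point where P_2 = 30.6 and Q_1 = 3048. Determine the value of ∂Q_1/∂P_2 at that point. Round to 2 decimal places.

ε = (∂Q_1/∂P_2)·(P_2/Q_1) ⇒ ∂Q_1/∂P_2 = ε·Q_1/P_2 = 2.088 × 3048/30.6 ≈ 207.98.

207.98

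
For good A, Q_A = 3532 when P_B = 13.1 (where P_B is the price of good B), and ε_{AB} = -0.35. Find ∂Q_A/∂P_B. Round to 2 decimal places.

ε = (∂Q_A/∂P_B)·(P_B/Q_A) ⇒ ∂Q_A/∂P_B = ε·Q_A/P_B = -0.35 × 3532/13.1 ≈ -94.37.

-94.37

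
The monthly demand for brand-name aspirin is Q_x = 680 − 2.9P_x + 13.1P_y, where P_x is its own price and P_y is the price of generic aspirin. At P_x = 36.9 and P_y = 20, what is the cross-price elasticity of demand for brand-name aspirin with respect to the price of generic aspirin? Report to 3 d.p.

At P_x = 36.9 and P_y = 20: Q_x = 834.99.
∂Q_x/∂P_y = 13.1.
ε = (∂Q_x/∂P_y)(P_y/Q_x) = 13.1 × (20/834.99) ≈ 0.314.
Since ε > 0, brand-name aspirin and generic aspirin are substitutes.

0.314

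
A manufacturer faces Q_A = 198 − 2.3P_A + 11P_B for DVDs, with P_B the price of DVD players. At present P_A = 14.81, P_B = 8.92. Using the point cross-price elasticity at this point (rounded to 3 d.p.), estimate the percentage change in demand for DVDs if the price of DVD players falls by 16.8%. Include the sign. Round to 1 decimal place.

-6.3%

At P_A = 14.81, P_B = 8.92: Q_A = 262.057.
∂Q_A/∂P_B = 11.
ε = (∂Q_A/∂P_B)(P_B/Q_A) = 11.0000 × 8.92/262.057 ≈ 0.374.
%ΔQ_A ≈ ε × %ΔP_B = 0.374 × (-16.8%) = -6.3%.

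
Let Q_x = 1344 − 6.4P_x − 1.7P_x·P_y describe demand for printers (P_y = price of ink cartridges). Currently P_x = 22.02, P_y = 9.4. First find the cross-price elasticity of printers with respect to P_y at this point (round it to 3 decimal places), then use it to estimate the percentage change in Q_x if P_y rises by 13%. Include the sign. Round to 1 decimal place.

-5.4%

At P_x = 22.02, P_y = 9.4: Q_x = 851.192.
∂Q_x/∂P_y = -1.7P_x = -37.4340.
ε = (∂Q_x/∂P_y)(P_y/Q_x) = -37.4340 × 9.4/851.192 ≈ -0.413.
%ΔQ_x ≈ ε × %ΔP_y = -0.413 × (13%) = -5.4%.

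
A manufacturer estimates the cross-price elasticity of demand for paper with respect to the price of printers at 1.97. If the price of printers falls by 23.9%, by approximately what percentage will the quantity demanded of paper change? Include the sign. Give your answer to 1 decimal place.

%ΔQ ≈ ε × %ΔP of printers = 1.97 × (-23.9%) = -47.1%.
Demand for paper falls by about 47.1%.

-47.1%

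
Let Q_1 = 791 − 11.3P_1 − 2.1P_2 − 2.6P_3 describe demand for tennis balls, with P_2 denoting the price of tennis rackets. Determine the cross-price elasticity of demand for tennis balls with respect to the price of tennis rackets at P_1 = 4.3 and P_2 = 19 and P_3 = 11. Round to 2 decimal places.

-0.06

At P_1 = 4.3 and P_2 = 19 and P_3 = 11: Q_1 = 673.91.
∂Q_1/∂P_2 = -2.1.
ε = (∂Q_1/∂P_2)(P_2/Q_1) = -2.1 × (19/673.91) ≈ -0.06.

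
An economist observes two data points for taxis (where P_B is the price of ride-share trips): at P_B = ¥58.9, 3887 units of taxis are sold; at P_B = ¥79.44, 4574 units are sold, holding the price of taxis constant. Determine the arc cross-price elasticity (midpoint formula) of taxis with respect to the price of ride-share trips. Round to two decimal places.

ΔQ_A = 4574 − 3887 = 687; ΔP_B = 79.44 − 58.9 = 20.54.
Midpoints: Q̄_A = 4230.5, P̄_B = 69.17.
ε = (ΔQ_A/Q̄_A)/(ΔP_B/P̄_B) = (687/4230.5)/(20.54/69.17) ≈ 0.55.
ε > 0: taxis and ride-share trips are substitutes.

0.55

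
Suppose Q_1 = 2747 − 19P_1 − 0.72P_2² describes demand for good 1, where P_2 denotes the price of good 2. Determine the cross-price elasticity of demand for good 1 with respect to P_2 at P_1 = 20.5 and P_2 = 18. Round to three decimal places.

At P_1 = 20.5 and P_2 = 18: Q_1 = 2124.22.
∂Q_1/∂P_2 = -1.44P_2 = -1.44(18) = -25.9200.
ε = (∂Q_1/∂P_2)(P_2/Q_1) = -25.9200 × (18/2124.22) ≈ -0.220.

-0.220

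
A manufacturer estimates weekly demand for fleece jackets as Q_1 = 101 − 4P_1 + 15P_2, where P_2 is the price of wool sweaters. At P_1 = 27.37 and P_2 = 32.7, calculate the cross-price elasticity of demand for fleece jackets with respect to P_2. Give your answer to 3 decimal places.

1.018

At P_1 = 27.37 and P_2 = 32.7: Q_1 = 482.02.
∂Q_1/∂P_2 = 15.
ε = (∂Q_1/∂P_2)(P_2/Q_1) = 15 × (32.7/482.02) ≈ 1.018.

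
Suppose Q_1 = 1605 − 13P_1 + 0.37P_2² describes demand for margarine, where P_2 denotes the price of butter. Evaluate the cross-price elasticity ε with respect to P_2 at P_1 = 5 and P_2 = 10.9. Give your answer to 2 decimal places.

At P_1 = 5 and P_2 = 10.9: Q_1 = 1583.960.
∂Q_1/∂P_2 = 0.74P_2 = 0.74(10.9) = 8.0660.
ε = (∂Q_1/∂P_2)(P_2/Q_1) = 8.0660 × (10.9/1583.960) ≈ 0.06.

0.06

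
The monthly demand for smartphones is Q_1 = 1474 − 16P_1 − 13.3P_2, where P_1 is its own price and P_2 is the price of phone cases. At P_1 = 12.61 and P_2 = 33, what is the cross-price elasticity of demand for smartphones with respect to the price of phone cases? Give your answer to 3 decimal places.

-0.527

At P_1 = 12.61 and P_2 = 33: Q_1 = 833.34.
∂Q_1/∂P_2 = -13.3.
ε = (∂Q_1/∂P_2)(P_2/Q_1) = -13.3 × (33/833.34) ≈ -0.527.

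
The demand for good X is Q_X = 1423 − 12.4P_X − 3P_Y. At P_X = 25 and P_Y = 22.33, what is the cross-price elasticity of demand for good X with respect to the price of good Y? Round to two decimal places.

At P_X = 25 and P_Y = 22.33: Q_X = 1046.01.
∂Q_X/∂P_Y = -3.
ε = (∂Q_X/∂P_Y)(P_Y/Q_X) = -3 × (22.33/1046.01) ≈ -0.06.

-0.06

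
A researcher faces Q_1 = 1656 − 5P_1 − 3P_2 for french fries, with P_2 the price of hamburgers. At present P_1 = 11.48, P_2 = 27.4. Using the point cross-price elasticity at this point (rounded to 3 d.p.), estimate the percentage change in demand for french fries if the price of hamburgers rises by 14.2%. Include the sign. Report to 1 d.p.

At P_1 = 11.48, P_2 = 27.4: Q_1 = 1516.4.
∂Q_1/∂P_2 = -3.
ε = (∂Q_1/∂P_2)(P_2/Q_1) = -3.0000 × 27.4/1516.4 ≈ -0.054.
%ΔQ_1 ≈ ε × %ΔP_2 = -0.054 × (14.2%) = -0.8%.

-0.8%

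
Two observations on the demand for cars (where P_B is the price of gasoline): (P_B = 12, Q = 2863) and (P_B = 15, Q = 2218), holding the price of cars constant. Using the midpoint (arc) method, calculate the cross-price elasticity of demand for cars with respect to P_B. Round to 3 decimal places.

ΔQ_A = 2218 − 2863 = -645; ΔP_B = 15 − 12 = 3.
Midpoints: Q̄_A = 2540.5, P̄_B = 13.50.
ε = (ΔQ_A/Q̄_A)/(ΔP_B/P̄_B) = (-645/2540.5)/(3/13.50) ≈ -1.142.

-1.142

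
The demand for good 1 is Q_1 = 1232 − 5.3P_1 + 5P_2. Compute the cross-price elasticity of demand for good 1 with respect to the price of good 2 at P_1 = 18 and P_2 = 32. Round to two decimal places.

At P_1 = 18 and P_2 = 32: Q_1 = 1296.6.
∂Q_1/∂P_2 = 5.
ε = (∂Q_1/∂P_2)(P_2/Q_1) = 5 × (32/1296.6) ≈ 0.12.
Since ε > 0, good 1 and good 2 are substitutes.

0.12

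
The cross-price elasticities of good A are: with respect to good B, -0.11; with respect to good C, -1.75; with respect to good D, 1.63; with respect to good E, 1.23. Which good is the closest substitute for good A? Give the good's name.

good D

Substitutes have ε > 0. Among the positive values, 1.63 (good D) is largest.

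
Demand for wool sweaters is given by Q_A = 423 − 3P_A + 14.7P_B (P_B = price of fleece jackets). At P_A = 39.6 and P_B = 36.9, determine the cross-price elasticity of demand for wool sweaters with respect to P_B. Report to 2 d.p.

At P_A = 39.6 and P_B = 36.9: Q_A = 846.63.
∂Q_A/∂P_B = 14.7.
ε = (∂Q_A/∂P_B)(P_B/Q_A) = 14.7 × (36.9/846.63) ≈ 0.64.

0.64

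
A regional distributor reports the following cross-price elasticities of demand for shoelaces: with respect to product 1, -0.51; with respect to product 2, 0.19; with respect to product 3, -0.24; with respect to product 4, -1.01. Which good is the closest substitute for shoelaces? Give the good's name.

product 2

Substitutes have ε > 0. Among the positive values, 0.19 (product 2) is largest.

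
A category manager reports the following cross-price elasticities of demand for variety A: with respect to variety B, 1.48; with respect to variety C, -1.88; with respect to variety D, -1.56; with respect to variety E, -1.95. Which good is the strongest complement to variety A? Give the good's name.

variety E

Complements have ε < 0. The most negative value is -1.95 (variety E).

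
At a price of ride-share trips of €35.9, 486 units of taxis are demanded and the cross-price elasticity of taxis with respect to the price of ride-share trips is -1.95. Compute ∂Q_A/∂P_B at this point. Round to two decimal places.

-26.40

ε = (∂Q_A/∂P_B)·(P_B/Q_A) ⇒ ∂Q_A/∂P_B = ε·Q_A/P_B = -1.95 × 486/35.9 ≈ -26.40.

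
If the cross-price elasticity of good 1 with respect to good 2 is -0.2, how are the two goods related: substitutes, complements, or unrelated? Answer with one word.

ε = -0.2 < 0, so a higher price of good 2 lowers demand for good 1: complements.

complements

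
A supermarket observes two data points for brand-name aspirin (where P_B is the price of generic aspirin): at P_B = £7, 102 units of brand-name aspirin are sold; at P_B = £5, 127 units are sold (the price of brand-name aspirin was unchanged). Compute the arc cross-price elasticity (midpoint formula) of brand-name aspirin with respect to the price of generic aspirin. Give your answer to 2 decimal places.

-0.66

ΔQ_A = 127 − 102 = 25; ΔP_B = 5 − 7 = -2.
Midpoints: Q̄_A = 114.5, P̄_B = 6.00.
ε = (ΔQ_A/Q̄_A)/(ΔP_B/P̄_B) = (25/114.5)/(-2/6.00) ≈ -0.66.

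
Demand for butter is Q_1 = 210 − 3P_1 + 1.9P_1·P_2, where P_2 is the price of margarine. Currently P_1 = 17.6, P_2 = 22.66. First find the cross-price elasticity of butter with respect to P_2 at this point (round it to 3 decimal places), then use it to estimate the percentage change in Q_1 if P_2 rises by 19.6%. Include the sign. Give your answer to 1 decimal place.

16.2%

At P_1 = 17.6, P_2 = 22.66: Q_1 = 914.950.
∂Q_1/∂P_2 = 1.9P_1 = 33.4400.
ε = (∂Q_1/∂P_2)(P_2/Q_1) = 33.4400 × 22.66/914.950 ≈ 0.828.
%ΔQ_1 ≈ ε × %ΔP_2 = 0.828 × (19.6%) = 16.2%.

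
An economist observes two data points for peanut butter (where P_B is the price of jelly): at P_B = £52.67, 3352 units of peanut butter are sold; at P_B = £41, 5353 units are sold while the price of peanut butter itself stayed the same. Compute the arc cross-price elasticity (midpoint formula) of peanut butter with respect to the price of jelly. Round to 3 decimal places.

-1.845

ΔQ_A = 5353 − 3352 = 2001; ΔP_B = 41 − 52.67 = -11.67.
Midpoints: Q̄_A = 4352.5, P̄_B = 46.84.
ε = (ΔQ_A/Q̄_A)/(ΔP_B/P̄_B) = (2001/4352.5)/(-11.67/46.84) ≈ -1.845.
ε < 0: peanut butter and jelly are complements.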